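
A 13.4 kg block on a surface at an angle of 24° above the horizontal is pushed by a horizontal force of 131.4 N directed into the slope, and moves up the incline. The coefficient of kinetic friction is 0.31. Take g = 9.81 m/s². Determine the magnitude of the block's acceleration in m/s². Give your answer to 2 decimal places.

0.95 m/s²

The horizontal push has components F cos 24° = 131.4 × 0.9135 = 120.034 N up the incline and F sin 24° = 131.4 × 0.4067 = 53.440 N pressing into the surface.
The normal force is therefore N = mg cos 24° + F sin 24° = 120.083 + 53.440 = 173.523 N, and kinetic friction down the slope is μN = 0.31 × 173.523 = 53.792 N.
Along the incline: F cos 24° − mg sin 24° − μN = ma, so 120.034 − 53.462 − 53.792 = 13.4 a, giving a = 0.9537 m/s².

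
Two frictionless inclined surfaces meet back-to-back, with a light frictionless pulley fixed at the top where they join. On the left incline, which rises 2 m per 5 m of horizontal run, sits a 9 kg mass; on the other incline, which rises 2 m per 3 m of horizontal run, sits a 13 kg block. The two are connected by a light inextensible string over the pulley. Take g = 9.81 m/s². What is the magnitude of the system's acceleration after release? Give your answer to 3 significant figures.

Resolve each weight along its own incline: the 9 kg mass has component 9 × 9.81 × sin 21.80° = 32.790 N down its slope, and the 13 kg mass has 13 × 9.81 × sin 33.69° = 70.741 N down its slope.
The 13 kg side's 70.741 N exceeds the other side's 32.790 N, so that mass slides down and the 9 kg mass slides up. Taking that direction as positive, Newton's second law for the whole system gives 70.741 − 32.790 = (9 + 13) a, so a = 37.951 / 22 = 1.7250 m/s².

1.73 m/s²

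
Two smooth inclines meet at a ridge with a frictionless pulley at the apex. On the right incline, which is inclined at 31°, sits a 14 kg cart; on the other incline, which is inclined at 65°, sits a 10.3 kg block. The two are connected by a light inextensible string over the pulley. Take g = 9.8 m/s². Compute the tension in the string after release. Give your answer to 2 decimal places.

Resolve each weight along its own incline: the 14 kg mass has component 14 × 9.8 × sin 31° = 70.663 N down its slope, and the 10.3 kg mass has 10.3 × 9.8 × sin 65° = 91.483 N down its slope.
The 10.3 kg side's 91.483 N exceeds the other side's 70.663 N, so that mass slides down and the 14 kg mass slides up. Taking that direction as positive, Newton's second law for the whole system gives 91.483 − 70.663 = (14 + 10.3) a, so a = 20.820 / 24.3 = 0.8568 m/s².
For the 14 kg mass (up-slope positive): T − 70.663 = 14 × 0.8568, so T = 82.658 N.

82.66 N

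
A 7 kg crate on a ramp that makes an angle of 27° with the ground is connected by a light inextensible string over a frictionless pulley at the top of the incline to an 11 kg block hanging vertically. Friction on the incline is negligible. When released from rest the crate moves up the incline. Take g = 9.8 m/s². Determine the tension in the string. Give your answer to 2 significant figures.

For the crate on the incline: the weight component along the slope is m₁g sin 27° = 7 × 9.8 × 0.4540 = 31.144 N and the normal force is N = m₁g cos 27° = 61.123 N.
Newton's second law for the crate (up-slope positive): T − 31.144 = 7 a. For the hanging block (downward positive): 11 × 9.8 − T = 11 a.
Adding the two equations eliminates T: 76.656 = 18 a, so a = 4.2587 m/s².
Then from the hanging block's equation, T = 11 × (9.8 − 4.2587) = 60.954 N.

61 N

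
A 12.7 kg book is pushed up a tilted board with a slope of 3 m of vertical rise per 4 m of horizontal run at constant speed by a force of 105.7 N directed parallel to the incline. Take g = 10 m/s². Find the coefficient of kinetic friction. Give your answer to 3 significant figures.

At constant speed ΣF = 0 along the incline. The applied 105.7 N acts up the slope; the weight component mg sin 36.87° = 76.200 N and kinetic friction μN both act down the slope.
So 105.7 = 76.200 + μ × 101.600, giving μ = (105.7 − 76.200) / 101.600 = 0.2904.

0.290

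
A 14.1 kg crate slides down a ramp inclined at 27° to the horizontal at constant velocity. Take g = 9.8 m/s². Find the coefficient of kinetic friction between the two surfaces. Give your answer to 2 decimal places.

0.51

At constant velocity the net force along the incline is zero: mg sin 27° = μ mg cos 27°.
So μ = tan 27° = 0.4540 / 0.8910 = 0.5095.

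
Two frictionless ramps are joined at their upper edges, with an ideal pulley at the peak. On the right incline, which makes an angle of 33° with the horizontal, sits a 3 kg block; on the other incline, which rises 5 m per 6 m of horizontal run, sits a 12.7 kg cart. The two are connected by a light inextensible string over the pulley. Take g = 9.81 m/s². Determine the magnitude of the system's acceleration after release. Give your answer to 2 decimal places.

Resolve each weight along its own incline: the 3 kg mass has component 3 × 9.81 × sin 33° = 16.029 N down its slope, and the 12.7 kg mass has 12.7 × 9.81 × sin 39.81° = 79.759 N down its slope.
The 12.7 kg side's 79.759 N exceeds the other side's 16.029 N, so that mass slides down and the 3 kg mass slides up. Taking that direction as positive, Newton's second law for the whole system gives 79.759 − 16.029 = (3 + 12.7) a, so a = 63.730 / 15.7 = 4.0592 m/s².

4.06 m/s²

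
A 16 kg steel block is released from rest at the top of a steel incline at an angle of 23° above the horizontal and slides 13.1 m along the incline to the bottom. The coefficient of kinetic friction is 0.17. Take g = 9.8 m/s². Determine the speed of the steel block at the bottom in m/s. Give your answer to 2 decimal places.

7.76 m/s

The weight component along the incline is mg sin 23° = 61.267 N and the normal force is N = mg cos 23° = 144.335 N.
Friction up the slope is f = μN = 0.17 × 144.335 = 24.537 N, so the net downslope force is 61.267 − 24.537 = 36.730 N and a = 36.730 / 16 = 2.2956 m/s².
Starting from rest over a distance of 13.1 m, v² = 2aL = 2 × 2.2956 × 13.1 = 60.1447, so v = 7.7553 m/s.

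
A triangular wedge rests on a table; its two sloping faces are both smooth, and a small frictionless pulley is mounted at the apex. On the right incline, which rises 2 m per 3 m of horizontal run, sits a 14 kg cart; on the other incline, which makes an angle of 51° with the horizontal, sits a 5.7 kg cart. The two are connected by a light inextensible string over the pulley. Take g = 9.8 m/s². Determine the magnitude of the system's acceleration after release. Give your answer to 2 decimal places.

Resolve each weight along its own incline: the 14 kg mass has component 14 × 9.8 × sin 33.69° = 76.105 N down its slope, and the 5.7 kg mass has 5.7 × 9.8 × sin 51° = 43.411 N down its slope.
The 14 kg side's 76.105 N exceeds the other side's 43.411 N, so that mass slides down and the 5.7 kg mass slides up. Taking that direction as positive, Newton's second law for the whole system gives 76.105 − 43.411 = (14 + 5.7) a, so a = 32.694 / 19.7 = 1.6596 m/s².

1.66 m/s²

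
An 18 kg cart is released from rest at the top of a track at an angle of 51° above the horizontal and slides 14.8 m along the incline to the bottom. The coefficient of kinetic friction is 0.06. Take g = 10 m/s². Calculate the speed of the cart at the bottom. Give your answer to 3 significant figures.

The weight component along the incline is mg sin 51° = 139.886 N and the normal force is N = mg cos 51° = 113.278 N.
Friction up the slope is f = μN = 0.06 × 113.278 = 6.797 N, so the net downslope force is 139.886 − 6.797 = 133.089 N and a = 133.089 / 18 = 7.3938 m/s².
Starting from rest over a distance of 14.8 m, v² = 2aL = 2 × 7.3938 × 14.8 = 218.8565, so v = 14.7938 m/s.

14.8 m/s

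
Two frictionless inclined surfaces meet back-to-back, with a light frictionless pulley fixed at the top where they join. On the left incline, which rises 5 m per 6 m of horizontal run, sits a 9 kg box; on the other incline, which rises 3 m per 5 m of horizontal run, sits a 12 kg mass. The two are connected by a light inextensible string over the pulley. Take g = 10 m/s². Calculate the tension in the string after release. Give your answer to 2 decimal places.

59.38 N

Resolve each weight along its own incline: the 9 kg mass has component 9 × 10 × sin 39.81° = 57.617 N down its slope, and the 12 kg mass has 12 × 10 × sin 30.96° = 61.739 N down its slope.
The 12 kg side's 61.739 N exceeds the other side's 57.617 N, so that mass slides down and the 9 kg mass slides up. Taking that direction as positive, Newton's second law for the whole system gives 61.739 − 57.617 = (9 + 12) a, so a = 4.122 / 21 = 0.1963 m/s².
For the 9 kg mass (up-slope positive): T − 57.617 = 9 × 0.1963, so T = 59.384 N.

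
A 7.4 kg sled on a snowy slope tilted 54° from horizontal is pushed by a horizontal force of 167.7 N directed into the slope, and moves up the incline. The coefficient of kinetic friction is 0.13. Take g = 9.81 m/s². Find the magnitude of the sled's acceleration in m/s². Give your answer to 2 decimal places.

2.25 m/s²

The horizontal push has components F cos 54° = 167.7 × 0.5878 = 98.574 N up the incline and F sin 54° = 167.7 × 0.8090 = 135.669 N pressing into the surface.
The normal force is therefore N = mg cos 54° + F sin 54° = 42.671 + 135.669 = 178.340 N, and kinetic friction down the slope is μN = 0.13 × 178.340 = 23.184 N.
Along the incline: F cos 54° − mg sin 54° − μN = ma, so 98.574 − 58.729 − 23.184 = 7.4 a, giving a = 2.2515 m/s².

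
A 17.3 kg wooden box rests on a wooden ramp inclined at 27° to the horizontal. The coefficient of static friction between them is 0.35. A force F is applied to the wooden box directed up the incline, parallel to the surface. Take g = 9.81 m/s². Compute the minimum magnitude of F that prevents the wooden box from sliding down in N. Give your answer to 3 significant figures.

24.1 N

The normal force is N = mg cos 27° = 151.215 N. With F at its minimum the wooden box is on the verge of sliding down, so static friction is at its maximum μ_s N = 0.35 × 151.215 = 52.925 N and acts up the slope.
Equilibrium along the incline: F + μ_s N = mg sin 27°, so F = 77.048 − 52.925 = 24.123 N.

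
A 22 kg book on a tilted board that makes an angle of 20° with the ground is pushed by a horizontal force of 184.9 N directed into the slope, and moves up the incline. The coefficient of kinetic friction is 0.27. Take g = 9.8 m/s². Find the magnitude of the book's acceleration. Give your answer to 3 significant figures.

1.28 m/s²

The horizontal push has components F cos 20° = 184.9 × 0.9397 = 173.751 N up the incline and F sin 20° = 184.9 × 0.3420 = 63.236 N pressing into the surface.
The normal force is therefore N = mg cos 20° + F sin 20° = 202.599 + 63.236 = 265.835 N, and kinetic friction down the slope is μN = 0.27 × 265.835 = 71.775 N.
Along the incline: F cos 20° − mg sin 20° − μN = ma, so 173.751 − 73.735 − 71.775 = 22 a, giving a = 1.2837 m/s².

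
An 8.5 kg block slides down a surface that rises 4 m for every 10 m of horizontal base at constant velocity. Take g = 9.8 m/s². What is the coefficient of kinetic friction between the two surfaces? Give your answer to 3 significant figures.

0.400

At constant velocity the net force along the incline is zero: mg sin 21.80° = μ mg cos 21.80°.
So μ = tan 21.80° = 0.3714 / 0.9285 = 0.4000.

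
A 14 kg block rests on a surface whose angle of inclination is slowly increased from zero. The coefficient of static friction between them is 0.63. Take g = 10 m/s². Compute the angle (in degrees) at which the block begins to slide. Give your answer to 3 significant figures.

32.2°

At the threshold of sliding, static friction is at its maximum μ_s N and exactly balances the weight component along the incline: mg sin θ = μ_s mg cos θ.
Hence tan θ = μ_s = 0.63, so θ = arctan(0.63) = 32.2109°.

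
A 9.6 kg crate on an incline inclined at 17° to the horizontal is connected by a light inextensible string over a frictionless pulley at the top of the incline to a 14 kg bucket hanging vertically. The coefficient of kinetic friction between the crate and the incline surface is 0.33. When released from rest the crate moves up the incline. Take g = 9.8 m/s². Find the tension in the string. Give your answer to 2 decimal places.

For the crate on the incline: the weight component along the slope is m₁g sin 17° = 9.6 × 9.8 × 0.2924 = 27.509 N and the normal force is N = m₁g cos 17° = 89.969 N.
Kinetic friction opposes the crate's motion up the incline: f = μN = 0.33 × 89.969 = 29.690 N acting down the slope.
Newton's second law for the crate (up-slope positive): T − 27.509 − 29.690 = 9.6 a. For the hanging bucket (downward positive): 14 × 9.8 − T = 14 a.
Adding the two equations eliminates T: 80.001 = 23.6 a, so a = 3.3899 m/s².
Then from the hanging bucket's equation, T = 14 × (9.8 − 3.3899) = 89.741 N.

89.74 N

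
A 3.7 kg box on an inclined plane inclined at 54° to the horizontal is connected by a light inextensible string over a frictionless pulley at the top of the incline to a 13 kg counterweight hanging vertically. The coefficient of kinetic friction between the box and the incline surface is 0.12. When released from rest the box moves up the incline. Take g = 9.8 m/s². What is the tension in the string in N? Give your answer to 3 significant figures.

53.1 N

For the box on the incline: the weight component along the slope is m₁g sin 54° = 3.7 × 9.8 × 0.8090 = 29.334 N and the normal force is N = m₁g cos 54° = 21.313 N.
Kinetic friction opposes the box's motion up the incline: f = μN = 0.12 × 21.313 = 2.558 N acting down the slope.
Newton's second law for the box (up-slope positive): T − 29.334 − 2.558 = 3.7 a. For the hanging counterweight (downward positive): 13 × 9.8 − T = 13 a.
Adding the two equations eliminates T: 95.508 = 16.7 a, so a = 5.7190 m/s².
Then from the hanging counterweight's equation, T = 13 × (9.8 − 5.7190) = 53.053 N.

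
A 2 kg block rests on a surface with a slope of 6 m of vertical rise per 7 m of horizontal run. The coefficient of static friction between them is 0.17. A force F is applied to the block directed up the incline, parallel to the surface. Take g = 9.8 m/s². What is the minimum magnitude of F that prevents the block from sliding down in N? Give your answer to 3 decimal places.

The normal force is N = mg cos 40.60° = 14.881 N. With F at its minimum the block is on the verge of sliding down, so static friction is at its maximum μ_s N = 0.17 × 14.881 = 2.530 N and acts up the slope.
Equilibrium along the incline: F + μ_s N = mg sin 40.60°, so F = 12.756 − 2.530 = 10.226 N.

10.226 N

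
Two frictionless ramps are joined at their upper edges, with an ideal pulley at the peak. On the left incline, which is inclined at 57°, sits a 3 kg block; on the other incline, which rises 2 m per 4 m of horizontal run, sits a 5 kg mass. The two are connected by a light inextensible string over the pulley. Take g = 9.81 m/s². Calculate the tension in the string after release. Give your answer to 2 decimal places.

Resolve each weight along its own incline: the 3 kg mass has component 3 × 9.81 × sin 57° = 24.682 N down its slope, and the 5 kg mass has 5 × 9.81 × sin 26.57° = 21.936 N down its slope.
The 3 kg side's 24.682 N exceeds the other side's 21.936 N, so that mass slides down and the 5 kg mass slides up. Taking that direction as positive, Newton's second law for the whole system gives 24.682 − 21.936 = (3 + 5) a, so a = 2.746 / 8 = 0.3432 m/s².
For the 5 kg mass (up-slope positive): T − 21.936 = 5 × 0.3432, so T = 23.652 N.

23.65 N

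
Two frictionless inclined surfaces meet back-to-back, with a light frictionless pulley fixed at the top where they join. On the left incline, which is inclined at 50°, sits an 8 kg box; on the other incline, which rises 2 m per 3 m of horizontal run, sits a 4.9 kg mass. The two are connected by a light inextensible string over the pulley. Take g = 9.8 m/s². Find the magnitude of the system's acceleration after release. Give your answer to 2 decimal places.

Resolve each weight along its own incline: the 8 kg mass has component 8 × 9.8 × sin 50° = 60.058 N down its slope, and the 4.9 kg mass has 4.9 × 9.8 × sin 33.69° = 26.637 N down its slope.
The 8 kg side's 60.058 N exceeds the other side's 26.637 N, so that mass slides down and the 4.9 kg mass slides up. Taking that direction as positive, Newton's second law for the whole system gives 60.058 − 26.637 = (8 + 4.9) a, so a = 33.421 / 12.9 = 2.5908 m/s².

2.59 m/s²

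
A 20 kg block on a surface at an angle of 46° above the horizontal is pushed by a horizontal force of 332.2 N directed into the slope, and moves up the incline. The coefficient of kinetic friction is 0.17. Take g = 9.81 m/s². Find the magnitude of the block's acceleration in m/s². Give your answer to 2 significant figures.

1.3 m/s²

The horizontal push has components F cos 46° = 332.2 × 0.6947 = 230.779 N up the incline and F sin 46° = 332.2 × 0.7193 = 238.951 N pressing into the surface.
The normal force is therefore N = mg cos 46° + F sin 46° = 136.300 + 238.951 = 375.251 N, and kinetic friction down the slope is μN = 0.17 × 375.251 = 63.793 N.
Along the incline: F cos 46° − mg sin 46° − μN = ma, so 230.779 − 141.127 − 63.793 = 20 a, giving a = 1.2929 m/s².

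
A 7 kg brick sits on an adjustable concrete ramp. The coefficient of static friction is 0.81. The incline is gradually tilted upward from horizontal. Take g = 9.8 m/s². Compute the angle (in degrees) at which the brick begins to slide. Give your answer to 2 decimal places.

At the threshold of sliding, static friction is at its maximum μ_s N and exactly balances the weight component along the incline: mg sin θ = μ_s mg cos θ.
Hence tan θ = μ_s = 0.81, so θ = arctan(0.81) = 39.0075°.

39.01°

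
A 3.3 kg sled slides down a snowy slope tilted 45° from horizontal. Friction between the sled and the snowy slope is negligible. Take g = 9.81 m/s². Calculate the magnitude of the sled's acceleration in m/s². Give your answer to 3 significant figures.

6.94 m/s²

Resolving the weight along the incline: the component pulling the sled down the slope is mg sin 45° = 3.3 × 9.81 × 0.7071 = 22.891 N, and the normal force is N = mg cos 45° = 3.3 × 9.81 × 0.7071 = 22.891 N.
With no friction the net force along the incline is 22.891 N, so a = g sin 45° = 22.891 / 3.3 = 6.9367 m/s².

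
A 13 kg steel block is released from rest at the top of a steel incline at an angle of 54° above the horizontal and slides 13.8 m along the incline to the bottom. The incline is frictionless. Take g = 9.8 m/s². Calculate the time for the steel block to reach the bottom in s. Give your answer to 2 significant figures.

The weight component along the incline is mg sin 54° = 103.069 N and the normal force is N = mg cos 54° = 74.884 N.
With no friction, a = g sin 54° = 7.9284 m/s².
Starting from rest, L = ½at², so t = √(2L/a) = √(2 × 13.8 / 7.9284) = 1.8658 s.

1.9 s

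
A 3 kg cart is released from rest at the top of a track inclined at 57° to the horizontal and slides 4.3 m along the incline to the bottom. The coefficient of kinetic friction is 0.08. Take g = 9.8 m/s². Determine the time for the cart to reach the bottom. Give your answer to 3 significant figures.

The weight component along the incline is mg sin 57° = 24.657 N and the normal force is N = mg cos 57° = 16.012 N.
Friction up the slope is f = μN = 0.08 × 16.012 = 1.281 N, so the net downslope force is 24.657 − 1.281 = 23.376 N and a = 23.376 / 3 = 7.7920 m/s².
Starting from rest, L = ½at², so t = √(2L/a) = √(2 × 4.3 / 7.7920) = 1.0506 s.

1.05 s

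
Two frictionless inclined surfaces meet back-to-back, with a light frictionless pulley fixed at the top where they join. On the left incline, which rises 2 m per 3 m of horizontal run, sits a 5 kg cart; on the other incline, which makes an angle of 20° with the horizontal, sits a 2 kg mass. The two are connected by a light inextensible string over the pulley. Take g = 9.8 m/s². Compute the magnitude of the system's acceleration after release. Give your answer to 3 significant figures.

2.93 m/s²

Resolve each weight along its own incline: the 5 kg mass has component 5 × 9.8 × sin 33.69° = 27.180 N down its slope, and the 2 kg mass has 2 × 9.8 × sin 20° = 6.704 N down its slope.
The 5 kg side's 27.180 N exceeds the other side's 6.704 N, so that mass slides down and the 2 kg mass slides up. Taking that direction as positive, Newton's second law for the whole system gives 27.180 − 6.704 = (5 + 2) a, so a = 20.476 / 7 = 2.9251 m/s².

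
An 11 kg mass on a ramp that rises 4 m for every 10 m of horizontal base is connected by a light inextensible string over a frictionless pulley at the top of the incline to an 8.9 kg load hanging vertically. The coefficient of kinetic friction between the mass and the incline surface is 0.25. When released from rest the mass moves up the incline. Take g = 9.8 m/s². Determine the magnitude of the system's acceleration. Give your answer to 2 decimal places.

For the mass on the incline: the weight component along the slope is m₁g sin 21.80° = 11 × 9.8 × 0.3714 = 40.037 N and the normal force is N = m₁g cos 21.80° = 100.090 N.
Kinetic friction opposes the mass's motion up the incline: f = μN = 0.25 × 100.090 = 25.023 N acting down the slope.
Newton's second law for the mass (up-slope positive): T − 40.037 − 25.023 = 11 a. For the hanging load (downward positive): 8.9 × 9.8 − T = 8.9 a.
Adding the two equations eliminates T: 22.160 = 19.9 a, so a = 1.1136 m/s².

1.11 m/s²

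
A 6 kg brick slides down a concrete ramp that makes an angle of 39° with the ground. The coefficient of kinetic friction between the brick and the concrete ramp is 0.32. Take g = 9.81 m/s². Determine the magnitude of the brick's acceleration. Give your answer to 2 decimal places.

Resolving the weight along the incline: the component pulling the brick down the slope is mg sin 39° = 6 × 9.81 × 0.6293 = 37.041 N, and the normal force is N = mg cos 39° = 6 × 9.81 × 0.7771 = 45.740 N.
Kinetic friction acts up the slope with magnitude f = μN = 0.32 × 45.740 = 14.637 N.
Net force along the incline is 37.041 − 14.637 = 22.404 N, so a = 22.404 / 6 = 3.7340 m/s².

3.73 m/s²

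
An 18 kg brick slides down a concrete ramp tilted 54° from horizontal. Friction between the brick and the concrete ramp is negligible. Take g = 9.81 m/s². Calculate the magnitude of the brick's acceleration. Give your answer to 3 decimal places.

7.936 m/s²

Resolving the weight along the incline: the component pulling the brick down the slope is mg sin 54° = 18 × 9.81 × 0.8090 = 142.853 N, and the normal force is N = mg cos 54° = 18 × 9.81 × 0.5878 = 103.794 N.
With no friction the net force along the incline is 142.853 N, so a = g sin 54° = 142.853 / 18 = 7.9363 m/s².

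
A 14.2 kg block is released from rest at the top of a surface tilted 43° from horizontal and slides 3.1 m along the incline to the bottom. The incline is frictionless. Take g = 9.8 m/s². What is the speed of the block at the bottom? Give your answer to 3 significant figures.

6.44 m/s

The weight component along the incline is mg sin 43° = 94.907 N and the normal force is N = mg cos 43° = 101.775 N.
With no friction, a = g sin 43° = 6.6836 m/s².
Starting from rest over a distance of 3.1 m, v² = 2aL = 2 × 6.6836 × 3.1 = 41.4383, so v = 6.4373 m/s.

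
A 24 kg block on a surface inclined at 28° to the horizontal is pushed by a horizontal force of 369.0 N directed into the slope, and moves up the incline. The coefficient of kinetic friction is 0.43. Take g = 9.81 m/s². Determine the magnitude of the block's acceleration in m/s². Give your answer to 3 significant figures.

The horizontal push has components F cos 28° = 369.0 × 0.8829 = 325.790 N up the incline and F sin 28° = 369.0 × 0.4695 = 173.245 N pressing into the surface.
The normal force is therefore N = mg cos 28° + F sin 28° = 207.870 + 173.245 = 381.115 N, and kinetic friction down the slope is μN = 0.43 × 381.115 = 163.879 N.
Along the incline: F cos 28° − mg sin 28° − μN = ma, so 325.790 − 110.539 − 163.879 = 24 a, giving a = 2.1405 m/s².

2.14 m/s²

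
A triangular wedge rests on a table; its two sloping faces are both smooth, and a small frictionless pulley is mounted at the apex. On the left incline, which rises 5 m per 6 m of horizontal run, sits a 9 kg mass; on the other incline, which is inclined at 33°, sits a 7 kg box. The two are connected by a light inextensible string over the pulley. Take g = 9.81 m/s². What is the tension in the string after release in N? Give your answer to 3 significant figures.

Resolve each weight along its own incline: the 9 kg mass has component 9 × 9.81 × sin 39.81° = 56.522 N down its slope, and the 7 kg mass has 7 × 9.81 × sin 33° = 37.400 N down its slope.
The 9 kg side's 56.522 N exceeds the other side's 37.400 N, so that mass slides down and the 7 kg mass slides up. Taking that direction as positive, Newton's second law for the whole system gives 56.522 − 37.400 = (9 + 7) a, so a = 19.122 / 16 = 1.1951 m/s².
For the 7 kg mass (up-slope positive): T − 37.400 = 7 × 1.1951, so T = 45.766 N.

45.8 N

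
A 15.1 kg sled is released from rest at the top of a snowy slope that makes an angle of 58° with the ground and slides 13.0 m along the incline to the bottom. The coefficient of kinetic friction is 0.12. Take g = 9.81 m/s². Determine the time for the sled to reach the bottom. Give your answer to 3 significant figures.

The weight component along the incline is mg sin 58° = 125.622 N and the normal force is N = mg cos 58° = 78.497 N.
Friction up the slope is f = μN = 0.12 × 78.497 = 9.420 N, so the net downslope force is 125.622 − 9.420 = 116.202 N and a = 116.202 / 15.1 = 7.6955 m/s².
Starting from rest, L = ½at², so t = √(2L/a) = √(2 × 13.0 / 7.6955) = 1.8381 s.

1.84 s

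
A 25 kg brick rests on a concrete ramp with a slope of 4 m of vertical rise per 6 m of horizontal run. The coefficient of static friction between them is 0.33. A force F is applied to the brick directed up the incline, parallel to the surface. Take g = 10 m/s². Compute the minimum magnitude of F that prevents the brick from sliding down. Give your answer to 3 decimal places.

The normal force is N = mg cos 33.69° = 208.013 N. With F at its minimum the brick is on the verge of sliding down, so static friction is at its maximum μ_s N = 0.33 × 208.013 = 68.644 N and acts up the slope.
Equilibrium along the incline: F + μ_s N = mg sin 33.69°, so F = 138.675 − 68.644 = 70.031 N.

70.031 N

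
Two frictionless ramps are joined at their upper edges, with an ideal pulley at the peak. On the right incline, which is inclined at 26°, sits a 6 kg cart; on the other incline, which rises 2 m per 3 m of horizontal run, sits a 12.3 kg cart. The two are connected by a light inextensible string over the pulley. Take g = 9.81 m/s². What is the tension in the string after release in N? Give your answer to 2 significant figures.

39 N

Resolve each weight along its own incline: the 6 kg mass has component 6 × 9.81 × sin 26° = 25.803 N down its slope, and the 12.3 kg mass has 12.3 × 9.81 × sin 33.69° = 66.932 N down its slope.
The 12.3 kg side's 66.932 N exceeds the other side's 25.803 N, so that mass slides down and the 6 kg mass slides up. Taking that direction as positive, Newton's second law for the whole system gives 66.932 − 25.803 = (6 + 12.3) a, so a = 41.129 / 18.3 = 2.2475 m/s².
For the 6 kg mass (up-slope positive): T − 25.803 = 6 × 2.2475, so T = 39.288 N.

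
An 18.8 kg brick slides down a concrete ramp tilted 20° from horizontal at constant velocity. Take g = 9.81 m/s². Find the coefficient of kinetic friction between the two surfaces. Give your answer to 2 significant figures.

At constant velocity the net force along the incline is zero: mg sin 20° = μ mg cos 20°.
So μ = tan 20° = 0.3420 / 0.9397 = 0.3639.

0.36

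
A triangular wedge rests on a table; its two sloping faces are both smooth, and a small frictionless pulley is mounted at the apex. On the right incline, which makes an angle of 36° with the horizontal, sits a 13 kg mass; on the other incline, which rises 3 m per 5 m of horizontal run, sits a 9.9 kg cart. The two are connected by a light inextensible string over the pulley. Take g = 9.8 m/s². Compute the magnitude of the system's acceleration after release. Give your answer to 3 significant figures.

1.09 m/s²

Resolve each weight along its own incline: the 13 kg mass has component 13 × 9.8 × sin 36° = 74.884 N down its slope, and the 9.9 kg mass has 9.9 × 9.8 × sin 30.96° = 49.916 N down its slope.
The 13 kg side's 74.884 N exceeds the other side's 49.916 N, so that mass slides down and the 9.9 kg mass slides up. Taking that direction as positive, Newton's second law for the whole system gives 74.884 − 49.916 = (13 + 9.9) a, so a = 24.968 / 22.9 = 1.0903 m/s².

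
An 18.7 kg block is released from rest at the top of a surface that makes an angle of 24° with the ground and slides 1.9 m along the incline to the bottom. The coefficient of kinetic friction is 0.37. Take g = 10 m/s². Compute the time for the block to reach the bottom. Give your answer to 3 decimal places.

2.351 s

The weight component along the incline is mg sin 24° = 76.060 N and the normal force is N = mg cos 24° = 170.833 N.
Friction up the slope is f = μN = 0.37 × 170.833 = 63.208 N, so the net downslope force is 76.060 − 63.208 = 12.852 N and a = 12.852 / 18.7 = 0.6873 m/s².
Starting from rest, L = ½at², so t = √(2L/a) = √(2 × 1.9 / 0.6873) = 2.3514 s.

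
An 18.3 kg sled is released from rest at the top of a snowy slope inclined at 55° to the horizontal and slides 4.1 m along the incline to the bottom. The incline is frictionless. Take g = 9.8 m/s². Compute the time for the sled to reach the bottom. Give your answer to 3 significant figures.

The weight component along the incline is mg sin 55° = 146.907 N and the normal force is N = mg cos 55° = 102.865 N.
With no friction, a = g sin 55° = 8.0277 m/s².
Starting from rest, L = ½at², so t = √(2L/a) = √(2 × 4.1 / 8.0277) = 1.0107 s.

1.01 s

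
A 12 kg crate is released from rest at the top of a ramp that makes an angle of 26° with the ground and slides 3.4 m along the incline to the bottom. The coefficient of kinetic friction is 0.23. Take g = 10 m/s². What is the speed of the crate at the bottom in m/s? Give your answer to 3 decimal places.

The weight component along the incline is mg sin 26° = 52.605 N and the normal force is N = mg cos 26° = 107.855 N.
Friction up the slope is f = μN = 0.23 × 107.855 = 24.807 N, so the net downslope force is 52.605 − 24.807 = 27.798 N and a = 27.798 / 12 = 2.3165 m/s².
Starting from rest over a distance of 3.4 m, v² = 2aL = 2 × 2.3165 × 3.4 = 15.7522, so v = 3.9689 m/s.

3.969 m/s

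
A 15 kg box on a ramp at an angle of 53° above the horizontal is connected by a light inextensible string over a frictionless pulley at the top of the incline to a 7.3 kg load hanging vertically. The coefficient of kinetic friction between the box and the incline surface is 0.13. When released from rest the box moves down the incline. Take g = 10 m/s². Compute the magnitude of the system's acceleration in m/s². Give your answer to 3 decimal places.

For the box on the incline: the weight component along the slope is m₁g sin 53° = 15 × 10 × 0.7986 = 119.790 N and the normal force is N = m₁g cos 53° = 90.272 N.
Kinetic friction opposes the box's motion down the incline: f = μN = 0.13 × 90.272 = 11.735 N acting up the slope.
Newton's second law for the box (down-slope positive): 119.790 − 11.735 − T = 15 a. For the hanging load (upward positive): T − 7.3 × 10 = 7.3 a.
Adding the two equations eliminates T: 35.055 = 22.3 a, so a = 1.5720 m/s².

1.572 m/s²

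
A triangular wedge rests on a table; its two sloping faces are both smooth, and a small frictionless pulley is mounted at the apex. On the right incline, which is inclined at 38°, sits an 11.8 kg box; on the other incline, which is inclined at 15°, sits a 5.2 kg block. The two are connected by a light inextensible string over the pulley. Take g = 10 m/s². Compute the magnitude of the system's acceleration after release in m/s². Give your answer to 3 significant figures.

Resolve each weight along its own incline: the 11.8 kg mass has component 11.8 × 10 × sin 38° = 72.648 N down its slope, and the 5.2 kg mass has 5.2 × 10 × sin 15° = 13.459 N down its slope.
The 11.8 kg side's 72.648 N exceeds the other side's 13.459 N, so that mass slides down and the 5.2 kg mass slides up. Taking that direction as positive, Newton's second law for the whole system gives 72.648 − 13.459 = (11.8 + 5.2) a, so a = 59.189 / 17 = 3.4817 m/s².

3.48 m/s²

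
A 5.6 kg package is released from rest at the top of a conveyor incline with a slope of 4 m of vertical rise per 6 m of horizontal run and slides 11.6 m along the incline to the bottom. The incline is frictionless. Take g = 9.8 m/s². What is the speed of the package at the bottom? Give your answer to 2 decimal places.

11.23 m/s

The weight component along the incline is mg sin 33.69° = 30.442 N and the normal force is N = mg cos 33.69° = 45.663 N.
With no friction, a = g sin 33.69° = 5.4361 m/s².
Starting from rest over a distance of 11.6 m, v² = 2aL = 2 × 5.4361 × 11.6 = 126.1175, so v = 11.2302 m/s.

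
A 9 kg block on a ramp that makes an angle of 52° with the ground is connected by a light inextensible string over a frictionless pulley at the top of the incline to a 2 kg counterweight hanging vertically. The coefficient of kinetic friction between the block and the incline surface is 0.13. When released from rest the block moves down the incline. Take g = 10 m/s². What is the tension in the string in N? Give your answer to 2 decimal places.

For the block on the incline: the weight component along the slope is m₁g sin 52° = 9 × 10 × 0.7880 = 70.920 N and the normal force is N = m₁g cos 52° = 55.410 N.
Kinetic friction opposes the block's motion down the incline: f = μN = 0.13 × 55.410 = 7.203 N acting up the slope.
Newton's second law for the block (down-slope positive): 70.920 − 7.203 − T = 9 a. For the hanging counterweight (upward positive): T − 2 × 10 = 2 a.
Adding the two equations eliminates T: 43.717 = 11 a, so a = 3.9743 m/s².
Then from the hanging counterweight's equation, T = 2 × (10 + 3.9743) = 27.949 N.

27.95 N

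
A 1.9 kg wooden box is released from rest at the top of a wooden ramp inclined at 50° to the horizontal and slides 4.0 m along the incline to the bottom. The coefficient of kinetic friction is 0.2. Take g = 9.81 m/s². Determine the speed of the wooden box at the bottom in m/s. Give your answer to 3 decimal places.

The weight component along the incline is mg sin 50° = 14.278 N and the normal force is N = mg cos 50° = 11.981 N.
Friction up the slope is f = μN = 0.2 × 11.981 = 2.396 N, so the net downslope force is 14.278 − 2.396 = 11.882 N and a = 11.882 / 1.9 = 6.2537 m/s².
Starting from rest over a distance of 4.0 m, v² = 2aL = 2 × 6.2537 × 4.0 = 50.0296, so v = 7.0732 m/s.

7.073 m/s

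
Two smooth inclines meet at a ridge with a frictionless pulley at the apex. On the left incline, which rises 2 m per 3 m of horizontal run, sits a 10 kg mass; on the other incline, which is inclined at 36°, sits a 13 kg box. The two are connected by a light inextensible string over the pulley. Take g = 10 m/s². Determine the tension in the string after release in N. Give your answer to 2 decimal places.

Resolve each weight along its own incline: the 10 kg mass has component 10 × 10 × sin 33.69° = 55.470 N down its slope, and the 13 kg mass has 13 × 10 × sin 36° = 76.412 N down its slope.
The 13 kg side's 76.412 N exceeds the other side's 55.470 N, so that mass slides down and the 10 kg mass slides up. Taking that direction as positive, Newton's second law for the whole system gives 76.412 − 55.470 = (10 + 13) a, so a = 20.942 / 23 = 0.9105 m/s².
For the 10 kg mass (up-slope positive): T − 55.470 = 10 × 0.9105, so T = 64.575 N.

64.58 N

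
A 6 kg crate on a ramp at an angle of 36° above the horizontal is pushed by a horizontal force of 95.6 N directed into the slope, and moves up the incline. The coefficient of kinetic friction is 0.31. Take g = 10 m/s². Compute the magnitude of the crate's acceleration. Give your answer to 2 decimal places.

1.60 m/s²

The horizontal push has components F cos 36° = 95.6 × 0.8090 = 77.340 N up the incline and F sin 36° = 95.6 × 0.5878 = 56.194 N pressing into the surface.
The normal force is therefore N = mg cos 36° + F sin 36° = 48.540 + 56.194 = 104.734 N, and kinetic friction down the slope is μN = 0.31 × 104.734 = 32.468 N.
Along the incline: F cos 36° − mg sin 36° − μN = ma, so 77.340 − 35.268 − 32.468 = 6 a, giving a = 1.6007 m/s².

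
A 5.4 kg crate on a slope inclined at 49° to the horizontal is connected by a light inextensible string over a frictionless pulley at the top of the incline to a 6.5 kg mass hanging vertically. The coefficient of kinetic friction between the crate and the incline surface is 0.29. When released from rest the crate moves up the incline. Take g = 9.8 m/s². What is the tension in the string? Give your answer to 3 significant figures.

For the crate on the incline: the weight component along the slope is m₁g sin 49° = 5.4 × 9.8 × 0.7547 = 39.939 N and the normal force is N = m₁g cos 49° = 34.719 N.
Kinetic friction opposes the crate's motion up the incline: f = μN = 0.29 × 34.719 = 10.069 N acting down the slope.
Newton's second law for the crate (up-slope positive): T − 39.939 − 10.069 = 5.4 a. For the hanging mass (downward positive): 6.5 × 9.8 − T = 6.5 a.
Adding the two equations eliminates T: 13.692 = 11.9 a, so a = 1.1506 m/s².
Then from the hanging mass's equation, T = 6.5 × (9.8 − 1.1506) = 56.221 N.

56.2 N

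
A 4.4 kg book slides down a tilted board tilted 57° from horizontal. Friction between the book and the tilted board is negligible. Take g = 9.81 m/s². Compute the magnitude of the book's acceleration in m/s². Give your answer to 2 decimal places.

Resolving the weight along the incline: the component pulling the book down the slope is mg sin 57° = 4.4 × 9.81 × 0.8387 = 36.202 N, and the normal force is N = mg cos 57° = 4.4 × 9.81 × 0.5446 = 23.507 N.
With no friction the net force along the incline is 36.202 N, so a = g sin 57° = 36.202 / 4.4 = 8.2277 m/s².

8.23 m/s²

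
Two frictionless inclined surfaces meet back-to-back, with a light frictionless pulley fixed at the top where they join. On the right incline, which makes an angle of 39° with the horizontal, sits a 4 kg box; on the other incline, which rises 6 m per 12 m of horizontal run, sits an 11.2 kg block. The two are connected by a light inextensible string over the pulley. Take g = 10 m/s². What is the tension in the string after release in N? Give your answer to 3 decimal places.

Resolve each weight along its own incline: the 4 kg mass has component 4 × 10 × sin 39° = 25.173 N down its slope, and the 11.2 kg mass has 11.2 × 10 × sin 26.57° = 50.088 N down its slope.
The 11.2 kg side's 50.088 N exceeds the other side's 25.173 N, so that mass slides down and the 4 kg mass slides up. Taking that direction as positive, Newton's second law for the whole system gives 50.088 − 25.173 = (4 + 11.2) a, so a = 24.915 / 15.2 = 1.6391 m/s².
For the 4 kg mass (up-slope positive): T − 25.173 = 4 × 1.6391, so T = 31.729 N.

31.729 N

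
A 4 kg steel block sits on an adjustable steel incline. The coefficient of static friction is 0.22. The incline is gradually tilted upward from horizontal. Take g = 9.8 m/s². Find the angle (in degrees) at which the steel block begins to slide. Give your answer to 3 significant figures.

At the threshold of sliding, static friction is at its maximum μ_s N and exactly balances the weight component along the incline: mg sin θ = μ_s mg cos θ.
Hence tan θ = μ_s = 0.22, so θ = arctan(0.22) = 12.4074°.

12.4°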